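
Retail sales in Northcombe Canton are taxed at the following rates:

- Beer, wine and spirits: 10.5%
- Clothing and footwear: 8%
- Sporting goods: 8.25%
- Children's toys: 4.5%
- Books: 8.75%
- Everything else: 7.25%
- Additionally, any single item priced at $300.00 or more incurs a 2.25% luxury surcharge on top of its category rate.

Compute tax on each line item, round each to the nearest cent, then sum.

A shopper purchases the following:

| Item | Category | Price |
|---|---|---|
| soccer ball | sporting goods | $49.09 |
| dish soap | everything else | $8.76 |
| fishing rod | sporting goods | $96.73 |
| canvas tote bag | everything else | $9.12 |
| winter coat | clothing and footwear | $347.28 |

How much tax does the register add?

$48.93

Soccer ball $49.09: sporting goods → 8.25% → $4.05
Dish soap $8.76: everything else → 7.25% → $0.64
Fishing rod $96.73: sporting goods → 8.25% → $7.98
Canvas tote bag $9.12: everything else → 7.25% → $0.66
Winter coat $347.28: clothing and footwear → 8% + 2.25% surcharge = 10.25% → $35.60
Total tax = $4.05 + $0.64 + $7.98 + $0.66 + $35.60 = $48.93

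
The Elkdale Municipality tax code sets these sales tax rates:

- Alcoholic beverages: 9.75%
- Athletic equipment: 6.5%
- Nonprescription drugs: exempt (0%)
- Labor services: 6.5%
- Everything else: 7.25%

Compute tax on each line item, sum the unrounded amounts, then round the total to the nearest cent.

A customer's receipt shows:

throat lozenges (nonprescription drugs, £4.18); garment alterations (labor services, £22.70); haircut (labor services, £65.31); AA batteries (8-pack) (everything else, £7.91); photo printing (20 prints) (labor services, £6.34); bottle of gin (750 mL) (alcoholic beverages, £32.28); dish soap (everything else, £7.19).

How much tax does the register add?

£10.37

Throat lozenges £4.18: nonprescription drugs → 0% → £0.00
Garment alterations £22.70: labor services → 6.5% → £1.4755
Haircut £65.31: labor services → 6.5% → £4.24515
AA batteries (8-pack) £7.91: everything else → 7.25% → £0.573475
Photo printing (20 prints) £6.34: labor services → 6.5% → £0.4121
Bottle of gin (750 mL) £32.28: alcoholic beverages → 9.75% → £3.1473
Dish soap £7.19: everything else → 7.25% → £0.521275
Unrounded tax sum = £10.3748 → £10.37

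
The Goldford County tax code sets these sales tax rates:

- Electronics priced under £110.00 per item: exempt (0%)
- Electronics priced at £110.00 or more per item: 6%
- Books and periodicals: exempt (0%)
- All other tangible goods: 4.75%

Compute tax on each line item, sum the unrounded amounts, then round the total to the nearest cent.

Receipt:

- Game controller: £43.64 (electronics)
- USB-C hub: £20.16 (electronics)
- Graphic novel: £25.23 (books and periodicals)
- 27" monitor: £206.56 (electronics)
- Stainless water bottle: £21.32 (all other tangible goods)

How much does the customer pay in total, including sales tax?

Game controller £43.64: electronics, under £110.00 → 0% → £0.00
USB-C hub £20.16: electronics, under £110.00 → 0% → £0.00
Graphic novel £25.23: books and periodicals → 0% → £0.00
27" monitor £206.56: electronics, £110.00 or more → 6% → £12.3936
Stainless water bottle £21.32: all other tangible goods → 4.75% → £1.0127
Subtotal = £316.91; unrounded tax = £13.4063 → £13.41; total due = £330.32

£330.32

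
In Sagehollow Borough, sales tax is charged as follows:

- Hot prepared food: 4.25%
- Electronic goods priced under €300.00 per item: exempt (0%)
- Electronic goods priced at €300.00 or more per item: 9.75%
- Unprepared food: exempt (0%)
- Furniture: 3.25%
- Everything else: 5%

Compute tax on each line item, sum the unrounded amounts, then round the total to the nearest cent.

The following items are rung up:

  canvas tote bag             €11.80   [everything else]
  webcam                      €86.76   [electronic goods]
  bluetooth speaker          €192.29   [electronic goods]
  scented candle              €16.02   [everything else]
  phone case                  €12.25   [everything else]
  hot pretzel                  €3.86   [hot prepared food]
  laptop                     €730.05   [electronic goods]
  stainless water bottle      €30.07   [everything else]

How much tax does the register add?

€74.85

Canvas tote bag €11.80: everything else → 5% → €0.59
Webcam €86.76: electronic goods, under €300.00 → 0% → €0.00
Bluetooth speaker €192.29: electronic goods, under €300.00 → 0% → €0.00
Scented candle €16.02: everything else → 5% → €0.801
Phone case €12.25: everything else → 5% → €0.6125
Hot pretzel €3.86: hot prepared food → 4.25% → €0.16405
Laptop €730.05: electronic goods, €300.00 or more → 9.75% → €71.179875
Stainless water bottle €30.07: everything else → 5% → €1.5035
Unrounded tax sum = €74.850925 → €74.85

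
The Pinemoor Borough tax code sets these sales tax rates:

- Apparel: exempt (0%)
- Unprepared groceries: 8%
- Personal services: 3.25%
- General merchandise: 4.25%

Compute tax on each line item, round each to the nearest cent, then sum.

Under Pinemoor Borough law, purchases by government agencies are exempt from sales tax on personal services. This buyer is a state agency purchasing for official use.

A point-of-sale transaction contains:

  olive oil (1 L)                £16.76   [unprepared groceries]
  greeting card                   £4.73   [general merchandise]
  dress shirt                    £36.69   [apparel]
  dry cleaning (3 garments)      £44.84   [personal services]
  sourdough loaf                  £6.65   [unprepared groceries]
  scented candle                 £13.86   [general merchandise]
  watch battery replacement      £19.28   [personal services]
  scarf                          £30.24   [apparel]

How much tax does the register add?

Olive oil (1 L) £16.76: unprepared groceries → 8% → £1.34
Greeting card £4.73: general merchandise → 4.25% → £0.20
Dress shirt £36.69: apparel → 0% → £0.00
Dry cleaning (3 garments) £44.84: personal services, buyer-exempt → 0% → £0.00
Sourdough loaf £6.65: unprepared groceries → 8% → £0.53
Scented candle £13.86: general merchandise → 4.25% → £0.59
Watch battery replacement £19.28: personal services, buyer-exempt → 0% → £0.00
Scarf £30.24: apparel → 0% → £0.00
Total tax = £1.34 + £0.20 + £0.53 + £0.59 = £2.66

£2.66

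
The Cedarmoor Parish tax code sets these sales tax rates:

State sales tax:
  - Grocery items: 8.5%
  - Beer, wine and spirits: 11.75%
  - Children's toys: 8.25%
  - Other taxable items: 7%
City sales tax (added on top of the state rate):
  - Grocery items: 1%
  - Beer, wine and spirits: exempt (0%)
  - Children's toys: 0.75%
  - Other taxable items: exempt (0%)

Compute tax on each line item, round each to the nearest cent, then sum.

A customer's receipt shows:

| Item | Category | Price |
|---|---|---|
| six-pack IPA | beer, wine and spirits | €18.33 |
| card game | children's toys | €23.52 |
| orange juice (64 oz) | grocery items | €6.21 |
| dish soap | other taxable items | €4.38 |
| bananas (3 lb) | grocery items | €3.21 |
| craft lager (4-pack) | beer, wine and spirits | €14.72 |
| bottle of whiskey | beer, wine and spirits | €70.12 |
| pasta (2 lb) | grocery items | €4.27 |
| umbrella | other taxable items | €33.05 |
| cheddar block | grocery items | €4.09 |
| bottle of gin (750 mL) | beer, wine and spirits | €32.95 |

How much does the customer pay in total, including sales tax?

€237.27

Six-pack IPA €18.33: beer, wine and spirits → 11.75% + 0% city = 11.75% → €2.15
Card game €23.52: children's toys → 8.25% + 0.75% city = 9% → €2.12
Orange juice (64 oz) €6.21: grocery items → 8.5% + 1% city = 9.5% → €0.59
Dish soap €4.38: other taxable items → 7% + 0% city = 7% → €0.31
Bananas (3 lb) €3.21: grocery items → 8.5% + 1% city = 9.5% → €0.30
Craft lager (4-pack) €14.72: beer, wine and spirits → 11.75% + 0% city = 11.75% → €1.73
Bottle of whiskey €70.12: beer, wine and spirits → 11.75% + 0% city = 11.75% → €8.24
Pasta (2 lb) €4.27: grocery items → 8.5% + 1% city = 9.5% → €0.41
Umbrella €33.05: other taxable items → 7% + 0% city = 7% → €2.31
Cheddar block €4.09: grocery items → 8.5% + 1% city = 9.5% → €0.39
Bottle of gin (750 mL) €32.95: beer, wine and spirits → 11.75% + 0% city = 11.75% → €3.87
Subtotal = €214.85; tax = €22.42; total due = €237.27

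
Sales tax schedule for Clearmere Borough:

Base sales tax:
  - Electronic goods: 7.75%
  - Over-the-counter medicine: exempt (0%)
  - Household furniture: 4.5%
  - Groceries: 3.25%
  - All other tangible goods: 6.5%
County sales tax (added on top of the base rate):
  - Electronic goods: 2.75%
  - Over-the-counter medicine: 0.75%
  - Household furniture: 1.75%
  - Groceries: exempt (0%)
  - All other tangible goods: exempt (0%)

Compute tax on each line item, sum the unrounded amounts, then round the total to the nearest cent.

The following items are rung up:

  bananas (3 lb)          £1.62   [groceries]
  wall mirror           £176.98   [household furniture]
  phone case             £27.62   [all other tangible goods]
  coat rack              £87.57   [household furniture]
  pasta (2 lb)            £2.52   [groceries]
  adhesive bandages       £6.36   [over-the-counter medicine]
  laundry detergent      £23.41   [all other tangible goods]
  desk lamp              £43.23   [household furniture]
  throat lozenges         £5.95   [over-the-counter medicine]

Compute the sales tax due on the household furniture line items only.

£19.24

Wall mirror £176.98: household furniture → 4.5% + 1.75% county = 6.25% → £11.06125
Coat rack £87.57: household furniture → 4.5% + 1.75% county = 6.25% → £5.473125
Desk lamp £43.23: household furniture → 4.5% + 1.75% county = 6.25% → £2.701875
Tax on household furniture: unrounded sum = £19.23625 → £19.24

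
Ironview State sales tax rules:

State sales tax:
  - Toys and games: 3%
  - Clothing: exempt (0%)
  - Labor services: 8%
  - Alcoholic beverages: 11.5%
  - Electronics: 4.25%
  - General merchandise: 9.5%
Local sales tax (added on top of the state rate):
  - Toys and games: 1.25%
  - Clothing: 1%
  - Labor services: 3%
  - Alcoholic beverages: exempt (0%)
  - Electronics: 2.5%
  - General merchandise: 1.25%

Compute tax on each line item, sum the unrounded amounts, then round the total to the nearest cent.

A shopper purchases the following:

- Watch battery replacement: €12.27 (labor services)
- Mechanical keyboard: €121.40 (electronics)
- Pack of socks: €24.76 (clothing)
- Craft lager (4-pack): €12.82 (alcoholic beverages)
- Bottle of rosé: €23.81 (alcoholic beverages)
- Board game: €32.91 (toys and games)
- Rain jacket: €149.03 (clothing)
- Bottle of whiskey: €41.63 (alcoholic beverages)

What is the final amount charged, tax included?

Watch battery replacement €12.27: labor services → 8% + 3% local = 11% → €1.3497
Mechanical keyboard €121.40: electronics → 4.25% + 2.5% local = 6.75% → €8.1945
Pack of socks €24.76: clothing → 0% + 1% local = 1% → €0.2476
Craft lager (4-pack) €12.82: alcoholic beverages → 11.5% + 0% local = 11.5% → €1.4743
Bottle of rosé €23.81: alcoholic beverages → 11.5% + 0% local = 11.5% → €2.73815
Board game €32.91: toys and games → 3% + 1.25% local = 4.25% → €1.398675
Rain jacket €149.03: clothing → 0% + 1% local = 1% → €1.4903
Bottle of whiskey €41.63: alcoholic beverages → 11.5% + 0% local = 11.5% → €4.78745
Subtotal = €418.63; unrounded tax = €21.680675 → €21.68; total due = €440.31

€440.31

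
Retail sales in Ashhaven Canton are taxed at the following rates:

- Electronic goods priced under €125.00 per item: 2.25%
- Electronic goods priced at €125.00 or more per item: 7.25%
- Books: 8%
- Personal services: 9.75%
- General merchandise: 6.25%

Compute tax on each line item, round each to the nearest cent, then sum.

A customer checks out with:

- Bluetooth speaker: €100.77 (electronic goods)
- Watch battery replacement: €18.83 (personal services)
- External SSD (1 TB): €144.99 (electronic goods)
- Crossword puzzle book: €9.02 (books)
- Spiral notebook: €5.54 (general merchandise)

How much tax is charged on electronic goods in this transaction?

Bluetooth speaker €100.77: electronic goods, under €125.00 → 2.25% → €2.27
External SSD (1 TB) €144.99: electronic goods, €125.00 or more → 7.25% → €10.51
Tax on electronic goods = €2.27 + €10.51 = €12.78

€12.78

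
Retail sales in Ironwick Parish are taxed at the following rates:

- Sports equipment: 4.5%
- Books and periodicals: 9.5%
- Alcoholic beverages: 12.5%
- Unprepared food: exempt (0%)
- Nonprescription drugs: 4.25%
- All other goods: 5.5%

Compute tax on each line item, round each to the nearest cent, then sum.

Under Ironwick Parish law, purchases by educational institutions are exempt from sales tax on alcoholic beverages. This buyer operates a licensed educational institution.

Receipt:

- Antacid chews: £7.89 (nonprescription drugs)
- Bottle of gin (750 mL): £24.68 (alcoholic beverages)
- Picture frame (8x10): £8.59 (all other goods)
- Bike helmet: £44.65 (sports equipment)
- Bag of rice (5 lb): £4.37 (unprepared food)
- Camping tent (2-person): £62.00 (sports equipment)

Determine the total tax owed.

Antacid chews £7.89: nonprescription drugs → 4.25% → £0.34
Bottle of gin (750 mL) £24.68: alcoholic beverages, buyer-exempt → 0% → £0.00
Picture frame (8x10) £8.59: all other goods → 5.5% → £0.47
Bike helmet £44.65: sports equipment → 4.5% → £2.01
Bag of rice (5 lb) £4.37: unprepared food → 0% → £0.00
Camping tent (2-person) £62.00: sports equipment → 4.5% → £2.79
Total tax = £0.34 + £0.47 + £2.01 + £2.79 = £5.61

£5.61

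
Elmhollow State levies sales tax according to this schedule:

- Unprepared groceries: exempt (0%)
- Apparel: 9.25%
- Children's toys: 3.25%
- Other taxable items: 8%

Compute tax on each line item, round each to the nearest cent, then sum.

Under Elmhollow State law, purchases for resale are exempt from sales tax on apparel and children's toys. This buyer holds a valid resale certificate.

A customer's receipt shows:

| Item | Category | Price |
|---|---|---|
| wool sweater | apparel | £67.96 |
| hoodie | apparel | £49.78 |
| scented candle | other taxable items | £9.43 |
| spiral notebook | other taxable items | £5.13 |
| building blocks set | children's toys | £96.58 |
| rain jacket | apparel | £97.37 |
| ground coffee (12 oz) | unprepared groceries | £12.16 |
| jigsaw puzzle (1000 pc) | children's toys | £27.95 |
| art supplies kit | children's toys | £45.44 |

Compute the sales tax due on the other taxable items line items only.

£1.16

Scented candle £9.43: other taxable items → 8% → £0.75
Spiral notebook £5.13: other taxable items → 8% → £0.41
Tax on other taxable items = £0.75 + £0.41 = £1.16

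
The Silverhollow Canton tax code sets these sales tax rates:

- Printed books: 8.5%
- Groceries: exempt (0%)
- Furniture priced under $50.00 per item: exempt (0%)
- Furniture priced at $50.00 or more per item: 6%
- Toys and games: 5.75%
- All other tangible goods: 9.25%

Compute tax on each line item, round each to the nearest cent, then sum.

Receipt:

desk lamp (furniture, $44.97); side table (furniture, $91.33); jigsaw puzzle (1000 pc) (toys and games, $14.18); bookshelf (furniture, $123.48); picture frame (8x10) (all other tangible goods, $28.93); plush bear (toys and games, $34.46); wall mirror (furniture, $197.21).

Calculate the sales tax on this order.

Desk lamp $44.97: furniture, under $50.00 → 0% → $0.00
Side table $91.33: furniture, $50.00 or more → 6% → $5.48
Jigsaw puzzle (1000 pc) $14.18: toys and games → 5.75% → $0.82
Bookshelf $123.48: furniture, $50.00 or more → 6% → $7.41
Picture frame (8x10) $28.93: all other tangible goods → 9.25% → $2.68
Plush bear $34.46: toys and games → 5.75% → $1.98
Wall mirror $197.21: furniture, $50.00 or more → 6% → $11.83
Total tax = $5.48 + $0.82 + $7.41 + $2.68 + $1.98 + $11.83 = $30.20

$30.20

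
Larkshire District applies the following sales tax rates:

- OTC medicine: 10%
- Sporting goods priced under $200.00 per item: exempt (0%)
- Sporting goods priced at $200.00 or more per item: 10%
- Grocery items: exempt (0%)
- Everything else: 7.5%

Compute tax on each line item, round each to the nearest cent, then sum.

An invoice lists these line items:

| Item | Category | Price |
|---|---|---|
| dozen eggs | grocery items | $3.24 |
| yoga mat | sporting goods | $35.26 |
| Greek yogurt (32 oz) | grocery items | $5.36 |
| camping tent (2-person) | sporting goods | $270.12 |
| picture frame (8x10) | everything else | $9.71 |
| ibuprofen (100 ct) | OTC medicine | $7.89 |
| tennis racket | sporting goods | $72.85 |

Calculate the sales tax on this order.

Dozen eggs $3.24: grocery items → 0% → $0.00
Yoga mat $35.26: sporting goods, under $200.00 → 0% → $0.00
Greek yogurt (32 oz) $5.36: grocery items → 0% → $0.00
Camping tent (2-person) $270.12: sporting goods, $200.00 or more → 10% → $27.01
Picture frame (8x10) $9.71: everything else → 7.5% → $0.73
Ibuprofen (100 ct) $7.89: OTC medicine → 10% → $0.79
Tennis racket $72.85: sporting goods, under $200.00 → 0% → $0.00
Total tax = $27.01 + $0.73 + $0.79 = $28.53

$28.53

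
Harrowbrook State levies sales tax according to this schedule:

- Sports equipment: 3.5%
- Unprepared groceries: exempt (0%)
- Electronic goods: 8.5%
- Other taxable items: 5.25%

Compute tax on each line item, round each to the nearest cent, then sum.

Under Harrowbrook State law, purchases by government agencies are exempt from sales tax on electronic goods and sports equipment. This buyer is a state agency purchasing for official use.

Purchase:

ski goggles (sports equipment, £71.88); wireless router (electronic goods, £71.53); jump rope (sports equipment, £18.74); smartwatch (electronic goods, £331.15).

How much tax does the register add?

Ski goggles £71.88: sports equipment, buyer-exempt → 0% → £0.00
Wireless router £71.53: electronic goods, buyer-exempt → 0% → £0.00
Jump rope £18.74: sports equipment, buyer-exempt → 0% → £0.00
Smartwatch £331.15: electronic goods, buyer-exempt → 0% → £0.00
Total tax = £0.00

£0.00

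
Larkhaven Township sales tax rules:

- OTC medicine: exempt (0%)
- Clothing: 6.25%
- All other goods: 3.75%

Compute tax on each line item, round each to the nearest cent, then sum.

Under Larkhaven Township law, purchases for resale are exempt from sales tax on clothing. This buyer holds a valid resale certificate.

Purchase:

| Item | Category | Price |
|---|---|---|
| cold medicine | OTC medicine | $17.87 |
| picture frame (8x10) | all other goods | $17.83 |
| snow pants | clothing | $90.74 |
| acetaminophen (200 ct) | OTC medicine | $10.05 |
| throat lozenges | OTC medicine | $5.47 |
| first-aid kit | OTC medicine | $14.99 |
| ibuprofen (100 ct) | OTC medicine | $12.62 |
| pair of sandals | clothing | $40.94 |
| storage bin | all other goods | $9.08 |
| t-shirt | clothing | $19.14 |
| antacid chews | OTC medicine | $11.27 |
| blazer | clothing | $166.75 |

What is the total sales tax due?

$1.01

Cold medicine $17.87: OTC medicine → 0% → $0.00
Picture frame (8x10) $17.83: all other goods → 3.75% → $0.67
Snow pants $90.74: clothing, buyer-exempt → 0% → $0.00
Acetaminophen (200 ct) $10.05: OTC medicine → 0% → $0.00
Throat lozenges $5.47: OTC medicine → 0% → $0.00
First-aid kit $14.99: OTC medicine → 0% → $0.00
Ibuprofen (100 ct) $12.62: OTC medicine → 0% → $0.00
Pair of sandals $40.94: clothing, buyer-exempt → 0% → $0.00
Storage bin $9.08: all other goods → 3.75% → $0.34
T-shirt $19.14: clothing, buyer-exempt → 0% → $0.00
Antacid chews $11.27: OTC medicine → 0% → $0.00
Blazer $166.75: clothing, buyer-exempt → 0% → $0.00
Total tax = $0.67 + $0.34 = $1.01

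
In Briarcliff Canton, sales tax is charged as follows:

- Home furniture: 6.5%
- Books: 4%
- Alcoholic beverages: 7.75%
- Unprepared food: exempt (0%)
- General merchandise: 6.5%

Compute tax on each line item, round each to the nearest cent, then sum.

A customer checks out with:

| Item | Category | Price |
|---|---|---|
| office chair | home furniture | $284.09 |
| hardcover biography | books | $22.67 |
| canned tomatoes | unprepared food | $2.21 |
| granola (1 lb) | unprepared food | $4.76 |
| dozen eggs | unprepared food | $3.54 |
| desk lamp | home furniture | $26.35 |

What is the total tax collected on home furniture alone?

$20.18

Office chair $284.09: home furniture → 6.5% → $18.47
Desk lamp $26.35: home furniture → 6.5% → $1.71
Tax on home furniture = $18.47 + $1.71 = $20.18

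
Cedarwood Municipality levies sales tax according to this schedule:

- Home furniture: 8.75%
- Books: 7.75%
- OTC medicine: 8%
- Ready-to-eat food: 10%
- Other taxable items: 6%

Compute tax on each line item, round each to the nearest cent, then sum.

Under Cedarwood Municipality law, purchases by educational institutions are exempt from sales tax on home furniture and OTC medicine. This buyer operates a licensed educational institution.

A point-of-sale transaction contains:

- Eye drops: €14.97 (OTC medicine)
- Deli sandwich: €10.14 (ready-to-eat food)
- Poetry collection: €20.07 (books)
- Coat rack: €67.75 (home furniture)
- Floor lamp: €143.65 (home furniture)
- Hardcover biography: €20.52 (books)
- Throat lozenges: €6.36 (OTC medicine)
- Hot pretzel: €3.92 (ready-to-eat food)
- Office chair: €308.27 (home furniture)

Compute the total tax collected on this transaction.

Eye drops €14.97: OTC medicine, buyer-exempt → 0% → €0.00
Deli sandwich €10.14: ready-to-eat food → 10% → €1.01
Poetry collection €20.07: books → 7.75% → €1.56
Coat rack €67.75: home furniture, buyer-exempt → 0% → €0.00
Floor lamp €143.65: home furniture, buyer-exempt → 0% → €0.00
Hardcover biography €20.52: books → 7.75% → €1.59
Throat lozenges €6.36: OTC medicine, buyer-exempt → 0% → €0.00
Hot pretzel €3.92: ready-to-eat food → 10% → €0.39
Office chair €308.27: home furniture, buyer-exempt → 0% → €0.00
Total tax = €1.01 + €1.56 + €1.59 + €0.39 = €4.55

€4.55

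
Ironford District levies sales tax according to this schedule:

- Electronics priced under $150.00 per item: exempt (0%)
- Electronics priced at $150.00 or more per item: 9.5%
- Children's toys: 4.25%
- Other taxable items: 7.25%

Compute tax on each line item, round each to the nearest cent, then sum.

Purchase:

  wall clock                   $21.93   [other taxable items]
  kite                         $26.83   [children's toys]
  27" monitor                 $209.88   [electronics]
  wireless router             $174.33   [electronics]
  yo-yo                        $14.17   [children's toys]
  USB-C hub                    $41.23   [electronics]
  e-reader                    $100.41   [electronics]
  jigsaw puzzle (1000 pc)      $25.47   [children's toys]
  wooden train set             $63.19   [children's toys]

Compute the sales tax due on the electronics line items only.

27" monitor $209.88: electronics, $150.00 or more → 9.5% → $19.94
Wireless router $174.33: electronics, $150.00 or more → 9.5% → $16.56
USB-C hub $41.23: electronics, under $150.00 → 0% → $0.00
E-reader $100.41: electronics, under $150.00 → 0% → $0.00
Tax on electronics = $19.94 + $16.56 + $0.00 + $0.00 = $36.50

$36.50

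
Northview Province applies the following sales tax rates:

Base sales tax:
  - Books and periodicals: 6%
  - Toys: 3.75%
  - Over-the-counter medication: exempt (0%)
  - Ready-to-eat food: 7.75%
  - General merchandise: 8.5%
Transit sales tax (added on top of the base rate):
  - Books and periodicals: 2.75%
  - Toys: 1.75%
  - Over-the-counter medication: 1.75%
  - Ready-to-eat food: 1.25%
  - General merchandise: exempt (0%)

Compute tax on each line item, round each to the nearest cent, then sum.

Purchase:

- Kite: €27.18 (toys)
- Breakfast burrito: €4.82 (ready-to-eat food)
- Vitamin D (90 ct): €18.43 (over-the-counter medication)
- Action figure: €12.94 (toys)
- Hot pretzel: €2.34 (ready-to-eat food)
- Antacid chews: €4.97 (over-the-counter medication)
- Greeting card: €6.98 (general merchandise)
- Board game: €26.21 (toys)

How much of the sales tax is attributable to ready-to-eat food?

€0.64

Breakfast burrito €4.82: ready-to-eat food → 7.75% + 1.25% transit = 9% → €0.43
Hot pretzel €2.34: ready-to-eat food → 7.75% + 1.25% transit = 9% → €0.21
Tax on ready-to-eat food = €0.43 + €0.21 = €0.64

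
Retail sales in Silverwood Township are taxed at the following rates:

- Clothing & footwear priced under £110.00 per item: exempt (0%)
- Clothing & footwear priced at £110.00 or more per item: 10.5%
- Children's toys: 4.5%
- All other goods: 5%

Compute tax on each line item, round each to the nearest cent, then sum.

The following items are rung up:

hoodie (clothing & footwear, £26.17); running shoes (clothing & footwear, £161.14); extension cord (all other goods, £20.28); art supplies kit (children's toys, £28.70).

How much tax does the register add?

Hoodie £26.17: clothing & footwear, under £110.00 → 0% → £0.00
Running shoes £161.14: clothing & footwear, £110.00 or more → 10.5% → £16.92
Extension cord £20.28: all other goods → 5% → £1.01
Art supplies kit £28.70: children's toys → 4.5% → £1.29
Total tax = £16.92 + £1.01 + £1.29 = £19.22

£19.22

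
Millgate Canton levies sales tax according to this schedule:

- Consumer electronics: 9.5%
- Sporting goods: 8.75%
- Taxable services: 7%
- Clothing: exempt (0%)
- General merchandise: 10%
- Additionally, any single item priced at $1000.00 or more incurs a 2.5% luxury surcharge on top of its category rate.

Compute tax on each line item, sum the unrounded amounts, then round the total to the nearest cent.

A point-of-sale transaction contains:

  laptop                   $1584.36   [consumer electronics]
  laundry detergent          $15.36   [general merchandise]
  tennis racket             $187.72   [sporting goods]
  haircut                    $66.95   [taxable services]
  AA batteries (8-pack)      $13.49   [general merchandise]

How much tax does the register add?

Laptop $1584.36: consumer electronics → 9.5% + 2.5% surcharge = 12% → $190.1232
Laundry detergent $15.36: general merchandise → 10% → $1.536
Tennis racket $187.72: sporting goods → 8.75% → $16.4255
Haircut $66.95: taxable services → 7% → $4.6865
AA batteries (8-pack) $13.49: general merchandise → 10% → $1.349
Unrounded tax sum = $214.1202 → $214.12

$214.12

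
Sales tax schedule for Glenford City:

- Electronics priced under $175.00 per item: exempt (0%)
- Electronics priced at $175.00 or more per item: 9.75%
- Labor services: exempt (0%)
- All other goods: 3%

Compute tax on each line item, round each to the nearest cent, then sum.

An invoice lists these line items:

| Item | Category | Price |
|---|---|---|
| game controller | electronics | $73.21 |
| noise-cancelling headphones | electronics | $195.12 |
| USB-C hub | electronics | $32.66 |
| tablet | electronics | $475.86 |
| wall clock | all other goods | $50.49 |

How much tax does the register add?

$66.93

Game controller $73.21: electronics, under $175.00 → 0% → $0.00
Noise-cancelling headphones $195.12: electronics, $175.00 or more → 9.75% → $19.02
USB-C hub $32.66: electronics, under $175.00 → 0% → $0.00
Tablet $475.86: electronics, $175.00 or more → 9.75% → $46.40
Wall clock $50.49: all other goods → 3% → $1.51
Total tax = $19.02 + $46.40 + $1.51 = $66.93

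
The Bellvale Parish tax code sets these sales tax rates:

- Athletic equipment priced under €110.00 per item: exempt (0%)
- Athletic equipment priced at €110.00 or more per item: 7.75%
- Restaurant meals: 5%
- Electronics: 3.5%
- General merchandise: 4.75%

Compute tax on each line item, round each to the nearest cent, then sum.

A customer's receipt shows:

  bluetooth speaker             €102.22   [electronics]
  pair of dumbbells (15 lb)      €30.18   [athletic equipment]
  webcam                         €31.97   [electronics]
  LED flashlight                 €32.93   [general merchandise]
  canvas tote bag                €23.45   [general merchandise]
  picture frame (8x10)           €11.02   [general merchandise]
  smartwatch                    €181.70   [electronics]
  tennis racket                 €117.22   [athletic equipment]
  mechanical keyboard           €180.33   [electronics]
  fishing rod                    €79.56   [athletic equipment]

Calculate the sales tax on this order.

Bluetooth speaker €102.22: electronics → 3.5% → €3.58
Pair of dumbbells (15 lb) €30.18: athletic equipment, under €110.00 → 0% → €0.00
Webcam €31.97: electronics → 3.5% → €1.12
LED flashlight €32.93: general merchandise → 4.75% → €1.56
Canvas tote bag €23.45: general merchandise → 4.75% → €1.11
Picture frame (8x10) €11.02: general merchandise → 4.75% → €0.52
Smartwatch €181.70: electronics → 3.5% → €6.36
Tennis racket €117.22: athletic equipment, €110.00 or more → 7.75% → €9.08
Mechanical keyboard €180.33: electronics → 3.5% → €6.31
Fishing rod €79.56: athletic equipment, under €110.00 → 0% → €0.00
Total tax = €3.58 + €1.12 + €1.56 + €1.11 + €0.52 + €6.36 + €9.08 + €6.31 = €29.64

€29.64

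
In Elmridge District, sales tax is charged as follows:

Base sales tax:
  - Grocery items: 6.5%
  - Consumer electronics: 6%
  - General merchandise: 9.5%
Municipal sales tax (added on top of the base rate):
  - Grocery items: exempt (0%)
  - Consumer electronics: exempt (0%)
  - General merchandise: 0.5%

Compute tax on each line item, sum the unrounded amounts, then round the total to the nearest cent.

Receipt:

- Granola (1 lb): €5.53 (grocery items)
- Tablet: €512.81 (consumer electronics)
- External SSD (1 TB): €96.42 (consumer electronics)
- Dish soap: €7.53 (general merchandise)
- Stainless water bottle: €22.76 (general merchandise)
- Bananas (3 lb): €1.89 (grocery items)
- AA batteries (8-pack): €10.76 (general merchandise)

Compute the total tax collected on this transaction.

€41.14

Granola (1 lb) €5.53: grocery items → 6.5% + 0% municipal = 6.5% → €0.35945
Tablet €512.81: consumer electronics → 6% + 0% municipal = 6% → €30.7686
External SSD (1 TB) €96.42: consumer electronics → 6% + 0% municipal = 6% → €5.7852
Dish soap €7.53: general merchandise → 9.5% + 0.5% municipal = 10% → €0.753
Stainless water bottle €22.76: general merchandise → 9.5% + 0.5% municipal = 10% → €2.276
Bananas (3 lb) €1.89: grocery items → 6.5% + 0% municipal = 6.5% → €0.12285
AA batteries (8-pack) €10.76: general merchandise → 9.5% + 0.5% municipal = 10% → €1.076
Unrounded tax sum = €41.1411 → €41.14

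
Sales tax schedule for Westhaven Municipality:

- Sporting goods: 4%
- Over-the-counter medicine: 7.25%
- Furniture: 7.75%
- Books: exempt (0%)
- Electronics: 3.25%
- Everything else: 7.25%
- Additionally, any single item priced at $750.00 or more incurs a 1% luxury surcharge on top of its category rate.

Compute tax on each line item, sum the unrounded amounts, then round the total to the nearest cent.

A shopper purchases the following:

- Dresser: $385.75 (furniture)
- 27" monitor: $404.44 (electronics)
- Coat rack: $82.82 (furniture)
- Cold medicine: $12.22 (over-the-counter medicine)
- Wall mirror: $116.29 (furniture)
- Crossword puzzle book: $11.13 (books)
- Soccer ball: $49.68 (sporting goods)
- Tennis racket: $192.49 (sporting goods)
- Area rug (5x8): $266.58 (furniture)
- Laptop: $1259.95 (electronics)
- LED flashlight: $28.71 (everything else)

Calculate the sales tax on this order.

Dresser $385.75: furniture → 7.75% → $29.895625
27" monitor $404.44: electronics → 3.25% → $13.1443
Coat rack $82.82: furniture → 7.75% → $6.41855
Cold medicine $12.22: over-the-counter medicine → 7.25% → $0.88595
Wall mirror $116.29: furniture → 7.75% → $9.012475
Crossword puzzle book $11.13: books → 0% → $0.00
Soccer ball $49.68: sporting goods → 4% → $1.9872
Tennis racket $192.49: sporting goods → 4% → $7.6996
Area rug (5x8) $266.58: furniture → 7.75% → $20.65995
Laptop $1259.95: electronics → 3.25% + 1% surcharge = 4.25% → $53.547875
LED flashlight $28.71: everything else → 7.25% → $2.081475
Unrounded tax sum = $145.333 → $145.33

$145.33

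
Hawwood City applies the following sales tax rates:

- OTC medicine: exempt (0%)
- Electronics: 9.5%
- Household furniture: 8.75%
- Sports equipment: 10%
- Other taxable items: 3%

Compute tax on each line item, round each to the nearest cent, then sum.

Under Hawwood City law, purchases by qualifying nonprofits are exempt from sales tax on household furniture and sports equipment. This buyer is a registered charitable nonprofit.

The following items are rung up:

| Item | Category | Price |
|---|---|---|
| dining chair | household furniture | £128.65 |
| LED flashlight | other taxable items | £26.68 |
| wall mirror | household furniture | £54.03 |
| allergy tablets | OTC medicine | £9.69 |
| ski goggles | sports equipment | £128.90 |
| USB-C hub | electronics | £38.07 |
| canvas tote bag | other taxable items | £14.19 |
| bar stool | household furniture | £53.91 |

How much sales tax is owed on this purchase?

£4.85

Dining chair £128.65: household furniture, buyer-exempt → 0% → £0.00
LED flashlight £26.68: other taxable items → 3% → £0.80
Wall mirror £54.03: household furniture, buyer-exempt → 0% → £0.00
Allergy tablets £9.69: OTC medicine → 0% → £0.00
Ski goggles £128.90: sports equipment, buyer-exempt → 0% → £0.00
USB-C hub £38.07: electronics → 9.5% → £3.62
Canvas tote bag £14.19: other taxable items → 3% → £0.43
Bar stool £53.91: household furniture, buyer-exempt → 0% → £0.00
Total tax = £0.80 + £3.62 + £0.43 = £4.85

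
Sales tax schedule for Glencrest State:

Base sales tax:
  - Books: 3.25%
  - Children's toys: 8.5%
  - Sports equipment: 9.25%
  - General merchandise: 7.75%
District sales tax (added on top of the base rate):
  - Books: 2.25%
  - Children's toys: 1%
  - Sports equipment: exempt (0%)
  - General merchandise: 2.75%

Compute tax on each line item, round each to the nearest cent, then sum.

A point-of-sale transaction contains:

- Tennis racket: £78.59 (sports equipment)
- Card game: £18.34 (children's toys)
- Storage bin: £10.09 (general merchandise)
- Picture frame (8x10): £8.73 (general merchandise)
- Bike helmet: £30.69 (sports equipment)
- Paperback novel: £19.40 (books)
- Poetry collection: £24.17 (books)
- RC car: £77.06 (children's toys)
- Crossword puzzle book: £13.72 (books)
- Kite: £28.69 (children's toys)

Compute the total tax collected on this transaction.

Tennis racket £78.59: sports equipment → 9.25% + 0% district = 9.25% → £7.27
Card game £18.34: children's toys → 8.5% + 1% district = 9.5% → £1.74
Storage bin £10.09: general merchandise → 7.75% + 2.75% district = 10.5% → £1.06
Picture frame (8x10) £8.73: general merchandise → 7.75% + 2.75% district = 10.5% → £0.92
Bike helmet £30.69: sports equipment → 9.25% + 0% district = 9.25% → £2.84
Paperback novel £19.40: books → 3.25% + 2.25% district = 5.5% → £1.07
Poetry collection £24.17: books → 3.25% + 2.25% district = 5.5% → £1.33
RC car £77.06: children's toys → 8.5% + 1% district = 9.5% → £7.32
Crossword puzzle book £13.72: books → 3.25% + 2.25% district = 5.5% → £0.75
Kite £28.69: children's toys → 8.5% + 1% district = 9.5% → £2.73
Total tax = £7.27 + £1.74 + £1.06 + £0.92 + £2.84 + £1.07 + £1.33 + £7.32 + £0.75 + £2.73 = £27.03

£27.03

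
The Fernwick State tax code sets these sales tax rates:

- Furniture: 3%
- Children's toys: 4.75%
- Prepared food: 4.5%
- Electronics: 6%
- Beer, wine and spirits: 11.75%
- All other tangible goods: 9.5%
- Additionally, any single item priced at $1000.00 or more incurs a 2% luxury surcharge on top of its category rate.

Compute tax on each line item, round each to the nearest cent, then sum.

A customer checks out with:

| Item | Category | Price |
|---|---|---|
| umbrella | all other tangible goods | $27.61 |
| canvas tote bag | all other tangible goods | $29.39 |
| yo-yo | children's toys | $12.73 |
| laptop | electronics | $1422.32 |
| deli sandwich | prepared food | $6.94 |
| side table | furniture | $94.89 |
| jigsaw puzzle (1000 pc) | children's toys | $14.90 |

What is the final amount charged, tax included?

Umbrella $27.61: all other tangible goods → 9.5% → $2.62
Canvas tote bag $29.39: all other tangible goods → 9.5% → $2.79
Yo-yo $12.73: children's toys → 4.75% → $0.60
Laptop $1422.32: electronics → 6% + 2% surcharge = 8% → $113.79
Deli sandwich $6.94: prepared food → 4.5% → $0.31
Side table $94.89: furniture → 3% → $2.85
Jigsaw puzzle (1000 pc) $14.90: children's toys → 4.75% → $0.71
Subtotal = $1608.78; tax = $123.67; total due = $1732.45

$1732.45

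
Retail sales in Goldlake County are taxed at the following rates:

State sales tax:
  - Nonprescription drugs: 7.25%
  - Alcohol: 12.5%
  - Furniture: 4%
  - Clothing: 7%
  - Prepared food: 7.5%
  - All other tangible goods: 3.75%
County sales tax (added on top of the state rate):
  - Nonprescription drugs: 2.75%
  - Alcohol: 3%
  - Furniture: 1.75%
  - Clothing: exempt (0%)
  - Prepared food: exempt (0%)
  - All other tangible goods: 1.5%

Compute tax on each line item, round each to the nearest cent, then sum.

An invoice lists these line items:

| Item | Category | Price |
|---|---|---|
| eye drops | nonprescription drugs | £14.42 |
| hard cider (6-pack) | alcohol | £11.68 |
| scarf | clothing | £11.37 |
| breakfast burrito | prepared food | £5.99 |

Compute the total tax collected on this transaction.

Eye drops £14.42: nonprescription drugs → 7.25% + 2.75% county = 10% → £1.44
Hard cider (6-pack) £11.68: alcohol → 12.5% + 3% county = 15.5% → £1.81
Scarf £11.37: clothing → 7% + 0% county = 7% → £0.80
Breakfast burrito £5.99: prepared food → 7.5% + 0% county = 7.5% → £0.45
Total tax = £1.44 + £1.81 + £0.80 + £0.45 = £4.50

£4.50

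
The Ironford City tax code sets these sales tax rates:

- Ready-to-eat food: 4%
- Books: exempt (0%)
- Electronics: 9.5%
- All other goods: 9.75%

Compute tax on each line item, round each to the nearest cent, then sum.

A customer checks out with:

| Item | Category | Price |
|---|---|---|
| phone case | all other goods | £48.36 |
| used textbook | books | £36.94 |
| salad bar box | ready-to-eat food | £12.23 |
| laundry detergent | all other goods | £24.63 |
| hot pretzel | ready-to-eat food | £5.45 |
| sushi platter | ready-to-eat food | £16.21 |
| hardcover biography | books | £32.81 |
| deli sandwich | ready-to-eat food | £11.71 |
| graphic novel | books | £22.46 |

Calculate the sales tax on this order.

£8.95

Phone case £48.36: all other goods → 9.75% → £4.72
Used textbook £36.94: books → 0% → £0.00
Salad bar box £12.23: ready-to-eat food → 4% → £0.49
Laundry detergent £24.63: all other goods → 9.75% → £2.40
Hot pretzel £5.45: ready-to-eat food → 4% → £0.22
Sushi platter £16.21: ready-to-eat food → 4% → £0.65
Hardcover biography £32.81: books → 0% → £0.00
Deli sandwich £11.71: ready-to-eat food → 4% → £0.47
Graphic novel £22.46: books → 0% → £0.00
Total tax = £4.72 + £0.49 + £2.40 + £0.22 + £0.65 + £0.47 = £8.95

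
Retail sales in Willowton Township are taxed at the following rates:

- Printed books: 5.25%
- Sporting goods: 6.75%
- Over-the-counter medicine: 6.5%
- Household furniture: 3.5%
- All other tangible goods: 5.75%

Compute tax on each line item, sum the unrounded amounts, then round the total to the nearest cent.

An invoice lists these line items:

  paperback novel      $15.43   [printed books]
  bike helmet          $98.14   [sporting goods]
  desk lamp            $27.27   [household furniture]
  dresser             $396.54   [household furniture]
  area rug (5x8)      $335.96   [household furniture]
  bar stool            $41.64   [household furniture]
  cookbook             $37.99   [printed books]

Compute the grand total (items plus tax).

$990.45

Paperback novel $15.43: printed books → 5.25% → $0.810075
Bike helmet $98.14: sporting goods → 6.75% → $6.62445
Desk lamp $27.27: household furniture → 3.5% → $0.95445
Dresser $396.54: household furniture → 3.5% → $13.8789
Area rug (5x8) $335.96: household furniture → 3.5% → $11.7586
Bar stool $41.64: household furniture → 3.5% → $1.4574
Cookbook $37.99: printed books → 5.25% → $1.994475
Subtotal = $952.97; unrounded tax = $37.47835 → $37.48; total due = $990.45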